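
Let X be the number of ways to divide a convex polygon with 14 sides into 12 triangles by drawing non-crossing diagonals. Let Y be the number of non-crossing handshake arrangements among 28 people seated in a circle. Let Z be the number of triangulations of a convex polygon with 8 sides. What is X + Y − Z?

2882320

A convex 14-gon is triangulated into 12 triangles, and the number of such triangulations is the Catalan number C_{14−2} = C_12. So X = C_12 = 208012.
Non-crossing handshake pairings of 2n people are counted by C_n; 28 people gives n = 14. So Y = C_14 = 2674440.
Triangulations of a convex m-gon are counted by C_{m−2}; with m = 8 this is C_6. So Z = C_6 = 132.
X + Y − Z = 208012 + 2674440 − 132 = 2882320.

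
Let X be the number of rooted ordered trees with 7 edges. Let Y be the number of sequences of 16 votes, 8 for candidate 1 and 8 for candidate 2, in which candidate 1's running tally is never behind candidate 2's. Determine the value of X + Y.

A rooted plane tree with 7 edges has 8 nodes, and the count is C_7. So X = C_7 = 429.
Ballot sequences with n votes each where one side never trails are Dyck words, counted by C_n; here n = 8. So Y = C_8 = 1430.
X + Y = 429 + 1430 = 1859.

1859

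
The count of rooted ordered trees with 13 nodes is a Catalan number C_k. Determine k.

A rooted plane tree on 13 nodes has 12 edges, and such trees are counted by C_12.

12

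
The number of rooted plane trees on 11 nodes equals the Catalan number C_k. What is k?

10

A rooted plane tree on 11 nodes has 10 edges, and such trees are counted by C_10.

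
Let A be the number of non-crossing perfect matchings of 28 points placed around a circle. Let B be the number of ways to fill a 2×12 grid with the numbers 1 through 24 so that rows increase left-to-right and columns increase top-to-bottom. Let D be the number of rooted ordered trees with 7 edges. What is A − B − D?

2465999

Pairing 28 circle points by 14 non-crossing chords gives C_14 matchings. So A = C_14 = 2674440.
By the hook-length formula (or a Dyck-path bijection), SYT of shape 2×12 number C_12. So B = C_12 = 208012.
A rooted plane tree with 7 edges has 8 nodes, and the count is C_7. So D = C_7 = 429.
A − B − D = 2674440 − 208012 − 429 = 2465999.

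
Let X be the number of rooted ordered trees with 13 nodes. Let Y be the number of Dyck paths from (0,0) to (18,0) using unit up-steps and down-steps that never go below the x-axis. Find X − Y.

203150

Rooted ordered (plane) trees on m nodes have m−1 edges and are counted by C_{m−1}; m = 13 gives C_12. So X = C_12 = 208012.
A Dyck path with 9 up-steps and 9 down-steps has semilength 9, so there are C_9 of them. So Y = C_9 = 4862.
X − Y = 208012 − 4862 = 203150.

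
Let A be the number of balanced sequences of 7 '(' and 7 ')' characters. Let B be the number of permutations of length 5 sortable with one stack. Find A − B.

387

With 7 pairs the number of balanced bracket strings is the Catalan number C_7. So A = C_7 = 429.
Stack-sortable permutations are exactly the 231-avoiding ones, counted by C_n; here n = 5. So B = C_5 = 42.
A − B = 429 − 42 = 387.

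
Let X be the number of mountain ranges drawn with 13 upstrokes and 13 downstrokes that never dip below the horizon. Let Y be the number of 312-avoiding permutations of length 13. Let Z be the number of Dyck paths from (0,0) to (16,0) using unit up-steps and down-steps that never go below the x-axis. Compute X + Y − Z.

Dyck paths of semilength n (length 2n) are counted by C_n; here n = 13. So X = C_13 = 742900.
Permutations of [n] avoiding any single length-3 pattern are counted by C_n; here n = 13. So Y = C_13 = 742900.
A Dyck path with 8 up-steps and 8 down-steps has semilength 8, so there are C_8 of them. So Z = C_8 = 1430.
X + Y − Z = 742900 + 742900 − 1430 = 1484370.

1484370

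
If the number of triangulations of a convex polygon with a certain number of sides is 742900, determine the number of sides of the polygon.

Triangulations of a convex m-gon are counted by C_{m−2}. Since C_13 = 742900, the index is 13.
So m − 2 = 13, giving m = 15 sides.

15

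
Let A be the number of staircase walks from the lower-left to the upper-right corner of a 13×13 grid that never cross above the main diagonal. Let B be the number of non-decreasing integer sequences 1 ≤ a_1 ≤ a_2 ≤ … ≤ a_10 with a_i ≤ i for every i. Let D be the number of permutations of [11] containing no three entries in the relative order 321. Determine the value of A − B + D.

Sub-diagonal monotone paths from (0,0) to (13,13) biject with Dyck paths of semilength 13, giving C_13. So A = C_13 = 742900.
Weakly increasing sequences with a_i ≤ i biject with Dyck paths of semilength 10, so there are C_10. So B = C_10 = 16796.
For any fixed pattern of length 3, the pattern-avoiding permutations of [11] number C_11. So D = C_11 = 58786.
A − B + D = 742900 − 16796 + 58786 = 784890.

784890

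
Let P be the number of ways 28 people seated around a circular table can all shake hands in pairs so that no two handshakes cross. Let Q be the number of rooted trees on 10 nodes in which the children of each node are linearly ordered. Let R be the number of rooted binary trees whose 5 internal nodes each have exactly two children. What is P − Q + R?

2669620

With 28 = 2·14 people, non-crossing handshake pairings are non-crossing perfect matchings on a circle, counted by C_14. So P = C_14 = 2674440.
A rooted plane tree on 10 nodes has 9 edges, and such trees are counted by C_9. So Q = C_9 = 4862.
Full binary trees with n internal nodes are counted by C_n; here n = 5. So R = C_5 = 42.
P − Q + R = 2674440 − 4862 + 42 = 2669620.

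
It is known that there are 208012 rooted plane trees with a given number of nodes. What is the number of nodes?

Rooted ordered trees on m nodes are counted by C_{m−1}; 208012 = C_12.
So the index is 12, and the number of nodes is 12 + 1 = 13.

13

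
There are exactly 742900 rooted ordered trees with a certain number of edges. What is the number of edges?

13

Rooted ordered trees with n edges are counted by C_n, and C_13 = 742900.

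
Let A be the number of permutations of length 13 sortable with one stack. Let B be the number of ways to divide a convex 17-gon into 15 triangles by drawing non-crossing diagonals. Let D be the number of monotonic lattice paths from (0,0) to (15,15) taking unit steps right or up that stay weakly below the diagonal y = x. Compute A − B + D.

742900

By Knuth's characterisation, the stack-sortable permutations of length 13 are the 231-avoiders, numbering C_13. So A = C_13 = 742900.
A convex 17-gon is triangulated into 15 triangles, and the number of such triangulations is the Catalan number C_{17−2} = C_15. So B = C_15 = 9694845.
Sub-diagonal monotone paths from (0,0) to (15,15) biject with Dyck paths of semilength 15, giving C_15. So D = C_15 = 9694845.
A − B + D = 742900 − 9694845 + 9694845 = 742900.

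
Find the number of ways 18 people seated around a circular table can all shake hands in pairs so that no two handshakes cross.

4862

Non-crossing handshake pairings of 2n people are counted by C_n; 18 people gives n = 9.
C_9 = C_8 · 2(2·8+1)/(8+2) = 1430 · 34/10 = 4862.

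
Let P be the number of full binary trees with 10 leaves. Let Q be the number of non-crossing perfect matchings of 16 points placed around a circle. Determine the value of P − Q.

Full binary trees with 10 leaves have 10−1 = 9 internal nodes, so there are C_9 of them. So P = C_9 = 4862.
Non-crossing perfect matchings of 2n points on a circle are counted by C_n; with 16 points, n = 8. So Q = C_8 = 1430.
P − Q = 4862 − 1430 = 3432.

3432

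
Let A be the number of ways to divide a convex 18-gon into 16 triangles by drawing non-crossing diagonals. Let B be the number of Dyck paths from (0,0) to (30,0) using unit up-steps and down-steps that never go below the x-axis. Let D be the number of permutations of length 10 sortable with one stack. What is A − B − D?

A convex 18-gon is triangulated into 16 triangles, and the number of such triangulations is the Catalan number C_{18−2} = C_16. So A = C_16 = 35357670.
Dyck paths of semilength n (length 2n) are counted by C_n; here n = 15. So B = C_15 = 9694845.
By Knuth's characterisation, the stack-sortable permutations of length 10 are the 231-avoiders, numbering C_10. So D = C_10 = 16796.
A − B − D = 35357670 − 9694845 − 16796 = 25646029.

25646029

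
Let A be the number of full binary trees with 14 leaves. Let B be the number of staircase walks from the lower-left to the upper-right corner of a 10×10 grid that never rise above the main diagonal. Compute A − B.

A full binary tree with L leaves has L−1 internal nodes and is counted by C_{L−1}; L = 14 gives C_13. So A = C_13 = 742900.
Sub-diagonal monotone paths from (0,0) to (10,10) biject with Dyck paths of semilength 10, giving C_10. So B = C_10 = 16796.
A − B = 742900 − 16796 = 726104.

726104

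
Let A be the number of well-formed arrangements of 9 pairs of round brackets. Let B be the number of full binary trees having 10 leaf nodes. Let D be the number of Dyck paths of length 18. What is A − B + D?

4862

A balanced arrangement of 9 bracket pairs is a Dyck word of semilength 9, so the count is C_9. So A = C_9 = 4862.
Full binary trees with 10 leaves have 10−1 = 9 internal nodes, so there are C_9 of them. So B = C_9 = 4862.
Dyck paths of semilength n (length 2n) are counted by C_n; here n = 9. So D = C_9 = 4862.
A − B + D = 4862 − 4862 + 4862 = 4862.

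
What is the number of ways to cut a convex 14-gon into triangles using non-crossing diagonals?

Triangulations of a convex m-gon are counted by C_{m−2}; with m = 14 this is C_12.
C_12 = C(24,12)/13 = 2704156/13 = 208012.

208012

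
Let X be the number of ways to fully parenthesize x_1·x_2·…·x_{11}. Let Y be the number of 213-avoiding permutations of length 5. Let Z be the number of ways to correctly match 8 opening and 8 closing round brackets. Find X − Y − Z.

Parenthesizations of m factors correspond to full binary trees with m leaves, counted by C_{m−1}; m = 11 gives C_10. So X = C_10 = 16796.
For any fixed pattern of length 3, the pattern-avoiding permutations of [5] number C_5. So Y = C_5 = 42.
Balanced strings of n pairs of brackets are counted by C_n; here n = 8. So Z = C_8 = 1430.
X − Y − Z = 16796 − 42 − 1430 = 15324.

15324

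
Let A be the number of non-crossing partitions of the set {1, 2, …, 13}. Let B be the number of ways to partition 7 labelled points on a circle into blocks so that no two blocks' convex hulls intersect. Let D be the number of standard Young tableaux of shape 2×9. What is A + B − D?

738467

Non-crossing partitions of an n-element set are counted by C_n; here n = 13. So A = C_13 = 742900.
Non-crossing partitions of an n-element set are counted by C_n; here n = 7. So B = C_7 = 429.
Standard Young tableaux of shape 2×n are counted by C_n; here n = 9. So D = C_9 = 4862.
A + B − D = 742900 + 429 − 4862 = 738467.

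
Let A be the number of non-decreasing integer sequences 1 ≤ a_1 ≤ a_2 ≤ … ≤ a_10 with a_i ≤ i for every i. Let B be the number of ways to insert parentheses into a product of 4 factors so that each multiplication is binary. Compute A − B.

Such sub-staircase sequences of length n are counted by C_n; here n = 10. So A = C_10 = 16796.
Bracketing 4 factors into binary products is counted by C_{4−1} = C_3. So B = C_3 = 5.
A − B = 16796 − 5 = 16791.

16791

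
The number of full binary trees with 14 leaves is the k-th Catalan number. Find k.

13

Full binary trees with 14 leaves have 14−1 = 13 internal nodes, so there are C_13 of them.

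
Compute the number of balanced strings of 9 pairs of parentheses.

4862

Balanced strings of n pairs of brackets are counted by C_n; here n = 9.
C_9 = C(18,9)/10 = 48620/10 = 4862.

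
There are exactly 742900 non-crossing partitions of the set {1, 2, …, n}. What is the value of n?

13

Non-crossing partitions of [n] are counted by C_n; 742900 = C_13.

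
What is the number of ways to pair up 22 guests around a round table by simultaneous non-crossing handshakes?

58786

Non-crossing handshake pairings of 2n people are counted by C_n; 22 people gives n = 11.
C_11 = C_10 · 2(2·10+1)/(10+2) = 16796 · 42/12 = 58786.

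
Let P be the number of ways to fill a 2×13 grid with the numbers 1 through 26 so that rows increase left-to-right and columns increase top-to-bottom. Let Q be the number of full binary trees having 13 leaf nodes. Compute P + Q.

Standard Young tableaux of shape 2×n are counted by C_n; here n = 13. So P = C_13 = 742900.
Full binary trees with 13 leaves have 13−1 = 12 internal nodes, so there are C_12 of them. So Q = C_12 = 208012.
P + Q = 742900 + 208012 = 950912.

950912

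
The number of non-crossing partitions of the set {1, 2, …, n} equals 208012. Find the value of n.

12

Non-crossing partitions of [n] are counted by C_n. Since C_12 = 208012, the index is 12.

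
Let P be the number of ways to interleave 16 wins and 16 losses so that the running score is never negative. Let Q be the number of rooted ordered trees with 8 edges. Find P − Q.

Ballot sequences with n votes each where one side never trails are Dyck words, counted by C_n; here n = 16. So P = C_16 = 35357670.
A rooted plane tree with 8 edges has 9 nodes, and the count is C_8. So Q = C_8 = 1430.
P − Q = 35357670 − 1430 = 35356240.

35356240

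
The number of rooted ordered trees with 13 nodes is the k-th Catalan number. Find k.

A rooted plane tree on 13 nodes has 12 edges, and such trees are counted by C_12.

12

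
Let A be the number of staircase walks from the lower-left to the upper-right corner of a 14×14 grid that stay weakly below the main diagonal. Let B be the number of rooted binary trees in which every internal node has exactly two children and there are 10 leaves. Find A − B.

Sub-diagonal monotone paths from (0,0) to (14,14) biject with Dyck paths of semilength 14, giving C_14. So A = C_14 = 2674440.
A full binary tree with L leaves has L−1 internal nodes and is counted by C_{L−1}; L = 10 gives C_9. So B = C_9 = 4862.
A − B = 2674440 − 4862 = 2669578.

2669578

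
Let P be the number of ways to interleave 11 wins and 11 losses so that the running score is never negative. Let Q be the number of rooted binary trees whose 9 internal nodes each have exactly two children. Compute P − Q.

Reading a vote for the leader as '(' and for the other as ')' turns such a sequence into a balanced string of 11 pairs, so the count is C_11. So P = C_11 = 58786.
Full binary trees with n internal nodes are counted by C_n; here n = 9. So Q = C_9 = 4862.
P − Q = 58786 − 4862 = 53924.

53924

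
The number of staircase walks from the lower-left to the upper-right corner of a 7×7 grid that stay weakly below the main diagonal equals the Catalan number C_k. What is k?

Monotone paths in an n×n grid that stay weakly below the diagonal are counted by C_n; here n = 7.

7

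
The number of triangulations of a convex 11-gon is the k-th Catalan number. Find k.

9

A convex 11-gon is triangulated into 9 triangles, and the number of such triangulations is the Catalan number C_{11−2} = C_9.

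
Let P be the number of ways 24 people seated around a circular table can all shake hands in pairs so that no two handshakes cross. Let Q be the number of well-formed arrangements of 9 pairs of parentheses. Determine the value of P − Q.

203150

With 24 = 2·12 people, non-crossing handshake pairings are non-crossing perfect matchings on a circle, counted by C_12. So P = C_12 = 208012.
A balanced arrangement of 9 bracket pairs is a Dyck word of semilength 9, so the count is C_9. So Q = C_9 = 4862.
P − Q = 208012 − 4862 = 203150.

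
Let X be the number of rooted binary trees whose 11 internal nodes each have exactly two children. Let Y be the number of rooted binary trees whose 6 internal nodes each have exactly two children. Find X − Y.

The number of full binary trees on 11 internal nodes is the Catalan number C_11. So X = C_11 = 58786.
Full binary trees with n internal nodes are counted by C_n; here n = 6. So Y = C_6 = 132.
X − Y = 58786 − 132 = 58654.

58654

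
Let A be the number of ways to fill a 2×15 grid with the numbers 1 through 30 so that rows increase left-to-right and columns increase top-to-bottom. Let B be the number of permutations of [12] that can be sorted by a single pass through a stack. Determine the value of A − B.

9486833

By the hook-length formula (or a Dyck-path bijection), SYT of shape 2×15 number C_15. So A = C_15 = 9694845.
Stack-sortable permutations are exactly the 231-avoiding ones, counted by C_n; here n = 12. So B = C_12 = 208012.
A − B = 9694845 − 208012 = 9486833.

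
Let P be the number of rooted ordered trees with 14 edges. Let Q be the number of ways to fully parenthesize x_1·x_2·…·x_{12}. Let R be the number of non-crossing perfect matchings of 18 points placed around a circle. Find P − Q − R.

2610792

Rooted ordered trees with n edges are counted by C_n; here n = 14. So P = C_14 = 2674440.
Bracketing 12 factors into binary products is counted by C_{12−1} = C_11. So Q = C_11 = 58786.
Pairing 18 circle points by 9 non-crossing chords gives C_9 matchings. So R = C_9 = 4862.
P − Q − R = 2674440 − 58786 − 4862 = 2610792.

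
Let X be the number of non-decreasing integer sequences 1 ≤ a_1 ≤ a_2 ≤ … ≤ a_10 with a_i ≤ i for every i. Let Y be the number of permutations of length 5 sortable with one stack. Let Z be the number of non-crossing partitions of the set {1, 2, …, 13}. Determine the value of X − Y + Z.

Such sub-staircase sequences of length n are counted by C_n; here n = 10. So X = C_10 = 16796.
By Knuth's characterisation, the stack-sortable permutations of length 5 are the 231-avoiders, numbering C_5. So Y = C_5 = 42.
Non-crossing partitions of an n-element set are counted by C_n; here n = 13. So Z = C_13 = 742900.
X − Y + Z = 16796 − 42 + 742900 = 759654.

759654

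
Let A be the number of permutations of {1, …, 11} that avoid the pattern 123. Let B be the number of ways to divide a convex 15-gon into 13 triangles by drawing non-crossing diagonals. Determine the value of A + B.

801686

Permutations of [n] avoiding any single length-3 pattern are counted by C_n; here n = 11. So A = C_11 = 58786.
The number of triangulations of a 15-gon is the Catalan number C_13 (index = sides − 2). So B = C_13 = 742900.
A + B = 58786 + 742900 = 801686.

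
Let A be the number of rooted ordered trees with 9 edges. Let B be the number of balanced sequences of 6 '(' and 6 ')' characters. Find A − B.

4730

Rooted ordered trees with n edges are counted by C_n; here n = 9. So A = C_9 = 4862.
Balanced strings of n pairs of brackets are counted by C_n; here n = 6. So B = C_6 = 132.
A − B = 4862 − 132 = 4730.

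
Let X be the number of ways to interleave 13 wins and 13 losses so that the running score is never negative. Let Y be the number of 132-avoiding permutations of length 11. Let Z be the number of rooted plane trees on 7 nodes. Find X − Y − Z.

683982

Reading a vote for the leader as '(' and for the other as ')' turns such a sequence into a balanced string of 13 pairs, so the count is C_13. So X = C_13 = 742900.
Permutations of [n] avoiding any single length-3 pattern are counted by C_n; here n = 11. So Y = C_11 = 58786.
A rooted plane tree on 7 nodes has 6 edges, and such trees are counted by C_6. So Z = C_6 = 132.
X − Y − Z = 742900 − 58786 − 132 = 683982.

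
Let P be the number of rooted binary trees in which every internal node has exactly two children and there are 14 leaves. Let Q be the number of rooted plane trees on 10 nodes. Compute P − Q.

Full binary trees with 14 leaves have 14−1 = 13 internal nodes, so there are C_13 of them. So P = C_13 = 742900.
Rooted ordered (plane) trees on m nodes have m−1 edges and are counted by C_{m−1}; m = 10 gives C_9. So Q = C_9 = 4862.
P − Q = 742900 − 4862 = 738038.

738038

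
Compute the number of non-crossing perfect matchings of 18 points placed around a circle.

Non-crossing perfect matchings of 2n points on a circle are counted by C_n; with 18 points, n = 9.
C_9 = C(18,9)/10 = 48620/10 = 4862.

4862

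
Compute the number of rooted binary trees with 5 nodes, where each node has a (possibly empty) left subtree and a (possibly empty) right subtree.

42

There are C_n binary search tree shapes on n keys; with n = 5 that is C_5.
C_5 = 42.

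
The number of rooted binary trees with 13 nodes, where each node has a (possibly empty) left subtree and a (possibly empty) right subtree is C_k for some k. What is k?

13

There are C_n binary search tree shapes on n keys; with n = 13 that is C_13.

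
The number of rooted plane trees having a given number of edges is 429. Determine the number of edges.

7

Rooted ordered trees with n edges are counted by C_n; 429 = C_7.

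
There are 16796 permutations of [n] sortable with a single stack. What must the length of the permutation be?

Stack-sortable permutations of [n] are counted by C_n, and C_10 = 16796.

10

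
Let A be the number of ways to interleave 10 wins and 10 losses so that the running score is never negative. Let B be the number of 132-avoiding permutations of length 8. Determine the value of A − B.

Reading a vote for the leader as '(' and for the other as ')' turns such a sequence into a balanced string of 10 pairs, so the count is C_10. So A = C_10 = 16796.
For any fixed pattern of length 3, the pattern-avoiding permutations of [8] number C_8. So B = C_8 = 1430.
A − B = 16796 − 1430 = 15366.

15366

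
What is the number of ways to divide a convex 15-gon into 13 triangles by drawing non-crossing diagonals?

742900

A convex 15-gon is triangulated into 13 triangles, and the number of such triangulations is the Catalan number C_{15−2} = C_13.
C_13 = 742900.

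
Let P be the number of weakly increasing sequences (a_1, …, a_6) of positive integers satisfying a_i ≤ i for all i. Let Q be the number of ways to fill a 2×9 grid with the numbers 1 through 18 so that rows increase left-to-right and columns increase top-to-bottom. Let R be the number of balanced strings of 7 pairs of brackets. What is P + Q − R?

Weakly increasing sequences with a_i ≤ i biject with Dyck paths of semilength 6, so there are C_6. So P = C_6 = 132.
By the hook-length formula (or a Dyck-path bijection), SYT of shape 2×9 number C_9. So Q = C_9 = 4862.
A balanced arrangement of 7 bracket pairs is a Dyck word of semilength 7, so the count is C_7. So R = C_7 = 429.
P + Q − R = 132 + 4862 − 429 = 4565.

4565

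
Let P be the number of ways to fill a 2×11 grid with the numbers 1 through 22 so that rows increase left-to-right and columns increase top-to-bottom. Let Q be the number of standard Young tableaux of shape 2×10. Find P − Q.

41990

By the hook-length formula (or a Dyck-path bijection), SYT of shape 2×11 number C_11. So P = C_11 = 58786.
Standard Young tableaux of shape 2×n are counted by C_n; here n = 10. So Q = C_10 = 16796.
P − Q = 58786 − 16796 = 41990.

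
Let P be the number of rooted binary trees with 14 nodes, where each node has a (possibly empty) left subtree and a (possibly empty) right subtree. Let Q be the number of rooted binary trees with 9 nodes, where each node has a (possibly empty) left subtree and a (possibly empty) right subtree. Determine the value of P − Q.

Binary trees (left/right distinguished) on n nodes are counted by C_n; here n = 14. So P = C_14 = 2674440.
Binary trees (left/right distinguished) on n nodes are counted by C_n; here n = 9. So Q = C_9 = 4862.
P − Q = 2674440 − 4862 = 2669578.

2669578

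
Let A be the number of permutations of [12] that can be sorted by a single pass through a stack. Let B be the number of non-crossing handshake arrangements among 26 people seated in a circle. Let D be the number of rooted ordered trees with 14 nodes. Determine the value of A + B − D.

By Knuth's characterisation, the stack-sortable permutations of length 12 are the 231-avoiders, numbering C_12. So A = C_12 = 208012.
With 26 = 2·13 people, non-crossing handshake pairings are non-crossing perfect matchings on a circle, counted by C_13. So B = C_13 = 742900.
A rooted plane tree on 14 nodes has 13 edges, and such trees are counted by C_13. So D = C_13 = 742900.
A + B − D = 208012 + 742900 − 742900 = 208012.

208012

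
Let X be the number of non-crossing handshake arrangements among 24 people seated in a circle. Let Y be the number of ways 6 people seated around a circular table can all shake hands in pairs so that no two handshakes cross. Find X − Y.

208007

With 24 = 2·12 people, non-crossing handshake pairings are non-crossing perfect matchings on a circle, counted by C_12. So X = C_12 = 208012.
Non-crossing handshake pairings of 2n people are counted by C_n; 6 people gives n = 3. So Y = C_3 = 5.
X − Y = 208012 − 5 = 208007.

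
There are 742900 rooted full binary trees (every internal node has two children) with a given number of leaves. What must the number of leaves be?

14

Full binary trees with L leaves are counted by C_{L−1}. The Catalan number equal to 742900 is C_13.
So the index is 13, and the number of leaves is 13 + 1 = 14.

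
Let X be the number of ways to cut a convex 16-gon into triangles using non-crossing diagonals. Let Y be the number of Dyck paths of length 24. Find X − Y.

2466428

Triangulations of a convex m-gon are counted by C_{m−2}; with m = 16 this is C_14. So X = C_14 = 2674440.
Dyck paths of semilength n (length 2n) are counted by C_n; here n = 12. So Y = C_12 = 208012.
X − Y = 2674440 − 208012 = 2466428.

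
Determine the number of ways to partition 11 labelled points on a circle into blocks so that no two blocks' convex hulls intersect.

58786

Non-crossing partitions of an n-element set are counted by C_n; here n = 11.
C_11 = C(22,11)/12 = 705432/12 = 58786.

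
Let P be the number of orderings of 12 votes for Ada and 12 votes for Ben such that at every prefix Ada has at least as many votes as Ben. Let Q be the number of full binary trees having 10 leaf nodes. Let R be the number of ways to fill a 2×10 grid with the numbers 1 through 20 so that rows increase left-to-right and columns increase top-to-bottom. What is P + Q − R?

Reading a vote for the leader as '(' and for the other as ')' turns such a sequence into a balanced string of 12 pairs, so the count is C_12. So P = C_12 = 208012.
Full binary trees with 10 leaves have 10−1 = 9 internal nodes, so there are C_9 of them. So Q = C_9 = 4862.
By the hook-length formula (or a Dyck-path bijection), SYT of shape 2×10 number C_10. So R = C_10 = 16796.
P + Q − R = 208012 + 4862 − 16796 = 196078.

196078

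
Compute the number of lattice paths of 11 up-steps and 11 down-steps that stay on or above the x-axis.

A Dyck path with 11 up-steps and 11 down-steps has semilength 11, so there are C_11 of them.
C_11 = C(22,11)/12 = 705432/12 = 58786.

58786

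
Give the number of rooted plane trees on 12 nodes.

A rooted plane tree on 12 nodes has 11 edges, and such trees are counted by C_11.
C_11 = 58786.

58786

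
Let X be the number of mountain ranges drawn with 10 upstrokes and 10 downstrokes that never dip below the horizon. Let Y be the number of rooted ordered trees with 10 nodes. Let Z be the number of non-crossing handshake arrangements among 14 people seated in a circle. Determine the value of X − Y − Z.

11505

Paths of 10 up- and 10 down-steps that never dip below the axis are Dyck paths; their count is C_10. So X = C_10 = 16796.
Rooted ordered (plane) trees on m nodes have m−1 edges and are counted by C_{m−1}; m = 10 gives C_9. So Y = C_9 = 4862.
Non-crossing handshake pairings of 2n people are counted by C_n; 14 people gives n = 7. So Z = C_7 = 429.
X − Y − Z = 16796 − 4862 − 429 = 11505.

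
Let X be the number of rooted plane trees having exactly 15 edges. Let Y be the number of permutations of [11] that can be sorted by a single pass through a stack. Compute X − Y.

9636059

A rooted plane tree with 15 edges has 16 nodes, and the count is C_15. So X = C_15 = 9694845.
Stack-sortable permutations are exactly the 231-avoiding ones, counted by C_n; here n = 11. So Y = C_11 = 58786.
X − Y = 9694845 − 58786 = 9636059.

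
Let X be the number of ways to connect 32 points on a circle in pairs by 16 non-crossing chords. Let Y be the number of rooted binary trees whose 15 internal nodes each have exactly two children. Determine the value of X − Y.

Non-crossing perfect matchings of 2n points on a circle are counted by C_n; with 32 points, n = 16. So X = C_16 = 35357670.
The number of full binary trees on 15 internal nodes is the Catalan number C_15. So Y = C_15 = 9694845.
X − Y = 35357670 − 9694845 = 25662825.

25662825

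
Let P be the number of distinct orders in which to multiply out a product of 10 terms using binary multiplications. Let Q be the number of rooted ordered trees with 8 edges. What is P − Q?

Ways to associate a product of 10 factors correspond to binary trees on 10 leaves, so the count is C_9. So P = C_9 = 4862.
A rooted plane tree with 8 edges has 9 nodes, and the count is C_8. So Q = C_8 = 1430.
P − Q = 4862 − 1430 = 3432.

3432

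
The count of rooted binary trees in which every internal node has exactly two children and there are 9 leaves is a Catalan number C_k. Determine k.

8

A full binary tree with L leaves has L−1 internal nodes and is counted by C_{L−1}; L = 9 gives C_8.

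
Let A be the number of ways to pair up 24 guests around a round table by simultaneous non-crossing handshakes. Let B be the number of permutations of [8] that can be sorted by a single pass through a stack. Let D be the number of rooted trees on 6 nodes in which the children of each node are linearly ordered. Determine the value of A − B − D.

206540

Non-crossing handshake pairings of 2n people are counted by C_n; 24 people gives n = 12. So A = C_12 = 208012.
Stack-sortable permutations are exactly the 231-avoiding ones, counted by C_n; here n = 8. So B = C_8 = 1430.
A rooted plane tree on 6 nodes has 5 edges, and such trees are counted by C_5. So D = C_5 = 42.
A − B − D = 208012 − 1430 − 42 = 206540.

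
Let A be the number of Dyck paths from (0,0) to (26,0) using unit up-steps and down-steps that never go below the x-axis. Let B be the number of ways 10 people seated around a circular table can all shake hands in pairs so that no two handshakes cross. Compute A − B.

742858

A Dyck path with 13 up-steps and 13 down-steps has semilength 13, so there are C_13 of them. So A = C_13 = 742900.
With 10 = 2·5 people, non-crossing handshake pairings are non-crossing perfect matchings on a circle, counted by C_5. So B = C_5 = 42.
A − B = 742900 − 42 = 742858.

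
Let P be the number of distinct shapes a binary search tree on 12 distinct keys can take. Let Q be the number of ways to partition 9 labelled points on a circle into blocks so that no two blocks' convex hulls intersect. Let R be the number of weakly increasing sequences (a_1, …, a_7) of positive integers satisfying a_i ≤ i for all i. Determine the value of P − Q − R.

Rooted binary trees with 12 nodes (each child slot possibly empty) number C_12. So P = C_12 = 208012.
Non-crossing partitions of an n-element set are counted by C_n; here n = 9. So Q = C_9 = 4862.
Weakly increasing sequences with a_i ≤ i biject with Dyck paths of semilength 7, so there are C_7. So R = C_7 = 429.
P − Q − R = 208012 − 4862 − 429 = 202721.

202721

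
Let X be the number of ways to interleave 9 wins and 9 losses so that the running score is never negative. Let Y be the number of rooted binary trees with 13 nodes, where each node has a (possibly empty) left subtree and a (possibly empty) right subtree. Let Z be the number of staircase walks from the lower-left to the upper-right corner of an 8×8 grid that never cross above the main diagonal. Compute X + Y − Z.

746332

Ballot sequences with n votes each where one side never trails are Dyck words, counted by C_n; here n = 9. So X = C_9 = 4862.
Rooted binary trees with 13 nodes (each child slot possibly empty) number C_13. So Y = C_13 = 742900.
Monotone paths in an n×n grid that stay weakly below the diagonal are counted by C_n; here n = 8. So Z = C_8 = 1430.
X + Y − Z = 4862 + 742900 − 1430 = 746332.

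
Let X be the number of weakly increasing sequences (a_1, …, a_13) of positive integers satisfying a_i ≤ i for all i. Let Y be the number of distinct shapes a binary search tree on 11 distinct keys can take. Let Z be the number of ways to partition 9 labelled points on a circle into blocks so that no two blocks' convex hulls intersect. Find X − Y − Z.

679252

Weakly increasing sequences with a_i ≤ i biject with Dyck paths of semilength 13, so there are C_13. So X = C_13 = 742900.
Rooted binary trees with 11 nodes (each child slot possibly empty) number C_11. So Y = C_11 = 58786.
Non-crossing partitions of an n-element set are counted by C_n; here n = 9. So Z = C_9 = 4862.
X − Y − Z = 742900 − 58786 − 4862 = 679252.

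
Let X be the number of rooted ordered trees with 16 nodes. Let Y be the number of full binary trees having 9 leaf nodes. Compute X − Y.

A rooted plane tree on 16 nodes has 15 edges, and such trees are counted by C_15. So X = C_15 = 9694845.
Full binary trees with 9 leaves have 9−1 = 8 internal nodes, so there are C_8 of them. So Y = C_8 = 1430.
X − Y = 9694845 − 1430 = 9693415.

9693415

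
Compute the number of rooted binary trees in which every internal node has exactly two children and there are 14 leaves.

742900

A full binary tree with L leaves has L−1 internal nodes and is counted by C_{L−1}; L = 14 gives C_13.
C_13 = C(26,13)/14 = 10400600/14 = 742900.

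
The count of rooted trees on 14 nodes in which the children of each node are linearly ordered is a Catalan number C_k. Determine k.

Rooted ordered (plane) trees on m nodes have m−1 edges and are counted by C_{m−1}; m = 14 gives C_13.

13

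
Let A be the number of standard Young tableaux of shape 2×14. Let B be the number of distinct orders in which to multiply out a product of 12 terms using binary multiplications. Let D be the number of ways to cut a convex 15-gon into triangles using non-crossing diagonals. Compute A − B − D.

By the hook-length formula (or a Dyck-path bijection), SYT of shape 2×14 number C_14. So A = C_14 = 2674440.
Ways to associate a product of 12 factors correspond to binary trees on 12 leaves, so the count is C_11. So B = C_11 = 58786.
The number of triangulations of a 15-gon is the Catalan number C_13 (index = sides − 2). So D = C_13 = 742900.
A − B − D = 2674440 − 58786 − 742900 = 1872754.

1872754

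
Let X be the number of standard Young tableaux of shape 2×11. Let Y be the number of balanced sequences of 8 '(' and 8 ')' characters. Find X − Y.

57356

Standard Young tableaux of shape 2×n are counted by C_n; here n = 11. So X = C_11 = 58786.
With 8 pairs the number of balanced bracket strings is the Catalan number C_8. So Y = C_8 = 1430.
X − Y = 58786 − 1430 = 57356.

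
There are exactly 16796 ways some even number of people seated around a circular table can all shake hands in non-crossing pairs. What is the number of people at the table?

Non-crossing handshake pairings of 2n people are counted by C_n. Since C_10 = 16796, the index is 10.
So n = 10, and there are 2n = 20 people.

20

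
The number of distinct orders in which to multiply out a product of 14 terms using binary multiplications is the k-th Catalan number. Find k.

13

Parenthesizations of m factors correspond to full binary trees with m leaves, counted by C_{m−1}; m = 14 gives C_13.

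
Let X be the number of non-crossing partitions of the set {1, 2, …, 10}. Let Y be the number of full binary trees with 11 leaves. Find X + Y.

33592

Non-crossing partitions of an n-element set are counted by C_n; here n = 10. So X = C_10 = 16796.
Full binary trees with 11 leaves have 11−1 = 10 internal nodes, so there are C_10 of them. So Y = C_10 = 16796.
X + Y = 16796 + 16796 = 33592.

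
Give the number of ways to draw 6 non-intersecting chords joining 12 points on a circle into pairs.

Non-crossing perfect matchings of 2n points on a circle are counted by C_n; with 12 points, n = 6.
C_6 = C_5 · 2(2·5+1)/(5+2) = 42 · 22/7 = 132.

132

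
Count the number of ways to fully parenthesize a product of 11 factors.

Ways to associate a product of 11 factors correspond to binary trees on 11 leaves, so the count is C_10.
C_10 = C(20,10)/11 = 184756/11 = 16796.

16796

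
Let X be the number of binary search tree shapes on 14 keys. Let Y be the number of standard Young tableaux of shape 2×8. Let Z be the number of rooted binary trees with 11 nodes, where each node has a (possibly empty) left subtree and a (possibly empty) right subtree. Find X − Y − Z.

2614224

Rooted binary trees with 14 nodes (each child slot possibly empty) number C_14. So X = C_14 = 2674440.
By the hook-length formula (or a Dyck-path bijection), SYT of shape 2×8 number C_8. So Y = C_8 = 1430.
There are C_n binary search tree shapes on n keys; with n = 11 that is C_11. So Z = C_11 = 58786.
X − Y − Z = 2674440 − 1430 − 58786 = 2614224.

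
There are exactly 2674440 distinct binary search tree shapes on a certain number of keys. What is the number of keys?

14

Binary search tree shapes on n keys are counted by C_n; 2674440 = C_14.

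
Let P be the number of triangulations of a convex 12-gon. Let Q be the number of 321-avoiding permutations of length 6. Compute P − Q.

The number of triangulations of a 12-gon is the Catalan number C_10 (index = sides − 2). So P = C_10 = 16796.
For any fixed pattern of length 3, the pattern-avoiding permutations of [6] number C_6. So Q = C_6 = 132.
P − Q = 16796 − 132 = 16664.

16664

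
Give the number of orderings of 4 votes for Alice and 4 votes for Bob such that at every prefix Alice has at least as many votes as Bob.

Reading a vote for the leader as '(' and for the other as ')' turns such a sequence into a balanced string of 4 pairs, so the count is C_4.
C_4 = C_3 · 2(2·3+1)/(3+2) = 5 · 14/5 = 14.

14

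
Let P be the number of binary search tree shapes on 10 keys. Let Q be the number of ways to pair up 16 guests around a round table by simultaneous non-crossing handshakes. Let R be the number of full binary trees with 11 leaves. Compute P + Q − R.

There are C_n binary search tree shapes on n keys; with n = 10 that is C_10. So P = C_10 = 16796.
Non-crossing handshake pairings of 2n people are counted by C_n; 16 people gives n = 8. So Q = C_8 = 1430.
A full binary tree with L leaves has L−1 internal nodes and is counted by C_{L−1}; L = 11 gives C_10. So R = C_10 = 16796.
P + Q − R = 16796 + 1430 − 16796 = 1430.

1430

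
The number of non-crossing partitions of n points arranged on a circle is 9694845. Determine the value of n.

Non-crossing partitions of [n] are counted by C_n. Since C_15 = 9694845, the index is 15.

15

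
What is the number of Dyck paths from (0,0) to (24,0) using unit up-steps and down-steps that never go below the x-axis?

208012

Dyck paths of semilength n (length 2n) are counted by C_n; here n = 12.
C_12 = 208012.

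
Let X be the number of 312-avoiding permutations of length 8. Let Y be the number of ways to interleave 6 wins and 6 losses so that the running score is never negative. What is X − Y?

1298

For any fixed pattern of length 3, the pattern-avoiding permutations of [8] number C_8. So X = C_8 = 1430.
Reading a vote for the leader as '(' and for the other as ')' turns such a sequence into a balanced string of 6 pairs, so the count is C_6. So Y = C_6 = 132.
X − Y = 1430 − 132 = 1298.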